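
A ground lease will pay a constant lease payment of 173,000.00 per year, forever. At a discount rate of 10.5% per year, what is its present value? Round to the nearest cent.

Level perpetuity: PV = C / r = 173,000.00 / 0.105 = 1,647,619.05

1647619.05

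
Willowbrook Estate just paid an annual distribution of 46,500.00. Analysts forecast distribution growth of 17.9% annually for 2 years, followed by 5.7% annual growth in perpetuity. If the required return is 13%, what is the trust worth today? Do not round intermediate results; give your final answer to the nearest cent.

832089.00

D_1 = 54823.50000
D_2 = 64636.90650
Terminal value at year 2: TV = D_2×(1+g_2)/(r−g_2) = 68321.21017/0.073 = 935906.98864
P_0 = D_1/(1+r)^1 + D_2/(1+r)^2 + TV/(1+r)^2
    = 48516.37168 + 50620.17895 + 732952.45410 = 832089.00473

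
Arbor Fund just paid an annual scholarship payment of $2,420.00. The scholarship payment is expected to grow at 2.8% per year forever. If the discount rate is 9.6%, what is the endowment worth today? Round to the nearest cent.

D₁ = D₀ × (1 + g) = $2,420.00 × 1.028 = $2,487.7600
Growing perpetuity: P = D₁ / (r − g) = $2,487.7600 / (0.096 − 0.028) = $36,584.71

$36584.71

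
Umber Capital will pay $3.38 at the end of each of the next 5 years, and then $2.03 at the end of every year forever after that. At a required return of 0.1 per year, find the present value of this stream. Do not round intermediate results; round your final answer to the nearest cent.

PV of 5-year annuity: $3.38 × [1 − (1+0.1)^−5] / 0.1 = 12.81286
Perpetuity value at year 5: $2.03 / 0.1 = 20.30000
PV of perpetuity: 20.30000 / (1+0.1)^5 = 12.60470
Total PV = 12.81286 + 12.60470 = 25.41756

$25.42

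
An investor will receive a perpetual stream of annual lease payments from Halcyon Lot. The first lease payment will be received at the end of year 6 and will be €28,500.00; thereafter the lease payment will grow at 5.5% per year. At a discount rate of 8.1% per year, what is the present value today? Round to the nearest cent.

€742579.65

Value at end of year 5: C₁ / (r − g) = €28,500.00 / (0.081 − 0.055) = €1,096,153.8462
Discount to today: PV = €1,096,153.8462 / (1 + 0.081)^5 = €1,096,153.8462 / 1.476143 = €742,579.65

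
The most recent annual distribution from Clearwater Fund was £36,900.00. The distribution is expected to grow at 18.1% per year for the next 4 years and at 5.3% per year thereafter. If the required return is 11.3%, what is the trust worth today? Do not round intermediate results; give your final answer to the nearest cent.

D_1 = 43578.90000
D_2 = 51466.68090
D_3 = 60782.15014
D_4 = 71783.71932
Terminal value at year 4: TV = D_4×(1+g_2)/(r−g_2) = 75588.25644/0.06 = 1259804.27404
P_0 = D_1/(1+r)^1 + D_2/(1+r)^2 + D_3/(1+r)^3 + D_4/(1+r)^4 + TV/(1+r)^4
    = 39154.44744 + 41546.63291 + 44084.97167 + 46778.39311 + 820960.79917 = 992525.24429

£992525.24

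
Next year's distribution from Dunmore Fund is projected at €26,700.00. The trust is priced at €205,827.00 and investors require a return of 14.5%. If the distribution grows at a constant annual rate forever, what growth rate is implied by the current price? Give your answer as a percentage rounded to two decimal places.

1.53%

P = D₁/(r−g) ⇒ g = r − D₁/P = 0.145 − €26,700.00/€205,827.00 = 0.015279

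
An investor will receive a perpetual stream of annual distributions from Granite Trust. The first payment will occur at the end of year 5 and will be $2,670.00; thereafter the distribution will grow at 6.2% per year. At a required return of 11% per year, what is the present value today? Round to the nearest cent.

$36641.91

Value at end of year 4: C₁ / (r − g) = $2,670.00 / (0.11 − 0.062) = $55,625.0000
Discount to today: PV = $55,625.0000 / (1 + 0.11)^4 = $55,625.0000 / 1.518070 = $36,641.91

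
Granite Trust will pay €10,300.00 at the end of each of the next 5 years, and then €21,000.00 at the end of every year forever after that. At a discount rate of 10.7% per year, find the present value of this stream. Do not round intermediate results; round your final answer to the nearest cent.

€156415.32

PV of 5-year annuity: €10,300.00 × [1 − (1+0.107)^−5] / 0.107 = 38356.77868
Perpetuity value at year 5: €21,000.00 / 0.107 = 196261.68224
PV of perpetuity: 196261.68224 / (1+0.107)^5 = 118058.54124
Total PV = 38356.77868 + 118058.54124 = 156415.31992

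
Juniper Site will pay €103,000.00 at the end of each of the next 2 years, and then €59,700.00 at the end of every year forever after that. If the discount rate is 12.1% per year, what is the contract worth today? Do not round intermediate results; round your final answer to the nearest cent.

€566471.59

PV of 2-year annuity: €103,000.00 × [1 − (1+0.121)^−2] / 0.121 = 173846.78679
Perpetuity value at year 2: €59,700.00 / 0.121 = 493388.42975
PV of perpetuity: 493388.42975 / (1+0.121)^2 = 392624.80673
Total PV = 173846.78679 + 392624.80673 = 566471.59352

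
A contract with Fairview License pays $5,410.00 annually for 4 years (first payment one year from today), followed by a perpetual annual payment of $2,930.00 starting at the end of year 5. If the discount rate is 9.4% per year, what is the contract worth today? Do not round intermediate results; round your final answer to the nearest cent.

PV of 4-year annuity: $5,410.00 × [1 − (1+0.094)^−4] / 0.094 = 17374.09898
Perpetuity value at year 4: $2,930.00 / 0.094 = 31170.21277
PV of perpetuity: 31170.21277 / (1+0.094)^4 = 21760.58060
Total PV = 17374.09898 + 21760.58060 = 39134.67958

$39134.68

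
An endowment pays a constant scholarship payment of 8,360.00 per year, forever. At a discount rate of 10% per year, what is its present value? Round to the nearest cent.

Level perpetuity: PV = C / r = 8,360.00 / 0.1 = 83,600.00

83600.00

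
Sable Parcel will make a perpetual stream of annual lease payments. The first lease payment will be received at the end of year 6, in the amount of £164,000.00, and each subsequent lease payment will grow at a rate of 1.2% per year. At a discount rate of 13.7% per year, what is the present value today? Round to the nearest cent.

Value at end of year 5: C₁ / (r − g) = £164,000.00 / (0.137 − 0.012) = £1,312,000.0000
Discount to today: PV = £1,312,000.0000 / (1 + 0.137)^5 = £1,312,000.0000 / 1.900213 = £690,448.85

£690448.85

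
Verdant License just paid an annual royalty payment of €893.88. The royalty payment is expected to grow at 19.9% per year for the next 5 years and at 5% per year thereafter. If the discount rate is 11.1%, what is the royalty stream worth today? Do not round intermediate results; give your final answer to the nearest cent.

D_1 = 1071.76212
D_2 = 1285.04278
D_3 = 1540.76630
D_4 = 1847.37879
D_5 = 2215.00717
Terminal value at year 5: TV = D_5×(1+g_2)/(r−g_2) = 2325.75753/0.061 = 38127.17255
P_0 = D_1/(1+r)^1 + D_2/(1+r)^2 + D_3/(1+r)^3 + D_4/(1+r)^4 + D_5/(1+r)^5 + TV/(1+r)^5
    = 964.68238 + 1041.09286 + 1123.55566 + 1212.55017 + 1308.59375 + 22524.97435 = 28175.44917

€28175.45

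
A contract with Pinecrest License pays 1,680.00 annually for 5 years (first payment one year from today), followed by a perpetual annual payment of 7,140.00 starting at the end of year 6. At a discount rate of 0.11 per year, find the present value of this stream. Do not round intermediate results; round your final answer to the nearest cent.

PV of 5-year annuity: 1,680.00 × [1 − (1+0.11)^−5] / 0.11 = 6209.10699
Perpetuity value at year 5: 7,140.00 / 0.11 = 64909.09091
PV of perpetuity: 64909.09091 / (1+0.11)^5 = 38520.38620
Total PV = 6209.10699 + 38520.38620 = 44729.49319

44729.49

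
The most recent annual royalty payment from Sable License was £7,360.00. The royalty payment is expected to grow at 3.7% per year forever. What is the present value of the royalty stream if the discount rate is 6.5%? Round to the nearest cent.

£272582.86

D₁ = D₀ × (1 + g) = £7,360.00 × 1.037 = £7,632.3200
Growing perpetuity: P = D₁ / (r − g) = £7,632.3200 / (0.065 − 0.037) = £272,582.86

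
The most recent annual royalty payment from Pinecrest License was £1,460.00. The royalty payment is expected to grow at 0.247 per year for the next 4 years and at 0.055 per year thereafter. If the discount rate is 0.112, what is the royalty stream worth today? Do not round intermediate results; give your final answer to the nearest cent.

£50575.40

D_1 = 1820.62000
D_2 = 2270.31314
D_3 = 2831.08049
D_4 = 3530.35737
Terminal value at year 4: TV = D_4×(1+g_2)/(r−g_2) = 3724.52702/0.057 = 65342.57931
P_0 = D_1/(1+r)^1 + D_2/(1+r)^2 + D_3/(1+r)^3 + D_4/(1+r)^4 + TV/(1+r)^4
    = 1637.24820 + 1836.01484 + 2058.91233 + 2308.87021 + 42734.35217 = 50575.39776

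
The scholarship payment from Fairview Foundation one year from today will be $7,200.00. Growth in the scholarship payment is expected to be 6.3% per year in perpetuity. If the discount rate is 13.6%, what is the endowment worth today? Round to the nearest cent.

$98630.14

Growing perpetuity: P = D₁ / (r − g) = $7,200.0000 / (0.136 − 0.063) = $98,630.14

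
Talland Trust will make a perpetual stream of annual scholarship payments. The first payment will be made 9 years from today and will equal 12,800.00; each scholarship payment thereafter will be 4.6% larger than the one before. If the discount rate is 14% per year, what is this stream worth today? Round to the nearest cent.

Value at end of year 8: C₁ / (r − g) = 12,800.00 / (0.14 − 0.046) = 136,170.2128
Discount to today: PV = 136,170.2128 / (1 + 0.14)^8 = 136,170.2128 / 2.852586 = 47,735.70

47735.70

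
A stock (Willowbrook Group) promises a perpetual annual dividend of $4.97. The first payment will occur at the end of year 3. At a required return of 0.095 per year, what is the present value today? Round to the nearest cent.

Value at end of year 2: C / r = $4.97 / 0.095 = $52.3158
Discount to today: PV = $52.3158 / (1 + 0.095)^2 = $52.3158 / 1.199025 = $43.63

$43.63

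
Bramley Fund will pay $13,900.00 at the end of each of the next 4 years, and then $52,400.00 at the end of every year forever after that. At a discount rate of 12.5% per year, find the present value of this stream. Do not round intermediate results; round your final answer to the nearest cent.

$303482.88

PV of 4-year annuity: $13,900.00 × [1 − (1+0.125)^−4] / 0.125 = 41778.38744
Perpetuity value at year 4: $52,400.00 / 0.125 = 419200.00000
PV of perpetuity: 419200.00000 / (1+0.125)^4 = 261704.49627
Total PV = 41778.38744 + 261704.49627 = 303482.88371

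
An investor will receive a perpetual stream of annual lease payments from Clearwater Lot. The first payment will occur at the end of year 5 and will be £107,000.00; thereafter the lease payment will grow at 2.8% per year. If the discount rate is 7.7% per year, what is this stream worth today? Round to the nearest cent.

Value at end of year 4: C₁ / (r − g) = £107,000.00 / (0.077 − 0.028) = £2,183,673.4694
Discount to today: PV = £2,183,673.4694 / (1 + 0.077)^4 = £2,183,673.4694 / 1.345435 = £1,623,023.79

£1623023.79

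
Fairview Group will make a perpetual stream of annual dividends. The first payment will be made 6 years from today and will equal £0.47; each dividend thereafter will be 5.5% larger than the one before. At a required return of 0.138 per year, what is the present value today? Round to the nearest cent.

Value at end of year 5: C₁ / (r − g) = £0.47 / (0.138 − 0.055) = £5.6627
Discount to today: PV = £5.6627 / (1 + 0.138)^5 = £5.6627 / 1.908584 = £2.97

£2.97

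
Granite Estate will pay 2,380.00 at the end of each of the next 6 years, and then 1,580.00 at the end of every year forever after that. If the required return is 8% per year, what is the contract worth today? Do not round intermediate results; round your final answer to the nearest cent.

PV of 6-year annuity: 2,380.00 × [1 − (1+0.08)^−6] / 0.08 = 11002.45360
Perpetuity value at year 6: 1,580.00 / 0.08 = 19750.00000
PV of perpetuity: 19750.00000 / (1+0.08)^6 = 12445.85013
Total PV = 11002.45360 + 12445.85013 = 23448.30373

23448.30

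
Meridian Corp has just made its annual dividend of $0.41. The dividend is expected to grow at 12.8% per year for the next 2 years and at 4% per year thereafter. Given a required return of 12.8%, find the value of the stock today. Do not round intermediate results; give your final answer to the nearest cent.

$5.67

D_1 = 0.46248
D_2 = 0.52168
Terminal value at year 2: TV = D_2×(1+g_2)/(r−g_2) = 0.54254/0.088 = 6.16528
P_0 = D_1/(1+r)^1 + D_2/(1+r)^2 + TV/(1+r)^2
    = 0.41000 + 0.41000 + 4.84545 = 5.66545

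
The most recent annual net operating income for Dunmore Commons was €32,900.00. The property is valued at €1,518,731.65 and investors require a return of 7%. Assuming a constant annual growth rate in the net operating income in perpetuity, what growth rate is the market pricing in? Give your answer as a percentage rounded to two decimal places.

4.73%

P = D₀(1+g)/(r−g) ⇒ P(r−g) = D₀(1+g) ⇒ g(P+D₀) = P·r − D₀
g = (P·r − D₀)/(P + D₀) = (€1,518,731.65×0.07 − €32,900.00) / (€1,518,731.65 + €32,900.00) = 0.047312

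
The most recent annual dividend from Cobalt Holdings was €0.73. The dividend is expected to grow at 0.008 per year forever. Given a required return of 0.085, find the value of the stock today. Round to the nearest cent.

€9.56

D₁ = D₀ × (1 + g) = €0.73 × 1.008 = €0.7358
Growing perpetuity: P = D₁ / (r − g) = €0.7358 / (0.085 − 0.008) = €9.56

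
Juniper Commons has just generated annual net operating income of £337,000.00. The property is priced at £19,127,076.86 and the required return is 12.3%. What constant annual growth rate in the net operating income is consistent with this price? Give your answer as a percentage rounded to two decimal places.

10.36%

P = D₀(1+g)/(r−g) ⇒ P(r−g) = D₀(1+g) ⇒ g(P+D₀) = P·r − D₀
g = (P·r − D₀)/(P + D₀) = (£19,127,076.86×0.123 − £337,000.00) / (£19,127,076.86 + £337,000.00) = 0.103556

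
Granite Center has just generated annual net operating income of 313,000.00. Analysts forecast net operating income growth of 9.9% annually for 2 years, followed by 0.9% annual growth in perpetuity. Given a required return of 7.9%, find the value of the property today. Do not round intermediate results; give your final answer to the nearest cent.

5323987.86

D_1 = 343987.00000
D_2 = 378041.71300
Terminal value at year 2: TV = D_2×(1+g_2)/(r−g_2) = 381444.08842/0.07 = 5449201.26310
P_0 = D_1/(1+r)^1 + D_2/(1+r)^2 + TV/(1+r)^2
    = 318801.66821 + 324710.87429 + 4680475.31662 = 5323987.85913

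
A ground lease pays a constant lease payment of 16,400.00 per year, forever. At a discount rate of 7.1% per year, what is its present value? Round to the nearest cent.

Level perpetuity: PV = C / r = 16,400.00 / 0.071 = 230,985.92

230985.92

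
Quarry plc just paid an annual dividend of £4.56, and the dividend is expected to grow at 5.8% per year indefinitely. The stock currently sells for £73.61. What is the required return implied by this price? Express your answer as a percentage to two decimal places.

12.35%

D₁ = £4.56 × 1.058 = £4.8245
P = D₁/(r − g) ⇒ r = D₁/P + g = £4.8245/£73.61 + 0.058 = 0.065541 + 0.058 = 0.123541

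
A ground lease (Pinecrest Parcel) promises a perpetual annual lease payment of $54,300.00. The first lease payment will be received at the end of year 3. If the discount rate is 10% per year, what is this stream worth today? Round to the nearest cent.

Value at end of year 2: C / r = $54,300.00 / 0.1 = $543,000.0000
Discount to today: PV = $543,000.0000 / (1 + 0.1)^2 = $543,000.0000 / 1.210000 = $448,760.33

$448760.33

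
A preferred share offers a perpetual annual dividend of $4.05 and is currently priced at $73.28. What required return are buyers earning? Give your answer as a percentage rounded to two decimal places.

P = C/r ⇒ r = C/P = $4.05/$73.28 = 0.055267

5.53%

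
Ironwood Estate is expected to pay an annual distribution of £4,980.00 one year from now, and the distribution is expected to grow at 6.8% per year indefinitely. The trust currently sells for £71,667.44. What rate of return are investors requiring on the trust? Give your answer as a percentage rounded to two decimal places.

13.75%

P = D₁/(r − g) ⇒ r = D₁/P + g = £4,980.0000/£71,667.44 + 0.068 = 0.069488 + 0.068 = 0.137488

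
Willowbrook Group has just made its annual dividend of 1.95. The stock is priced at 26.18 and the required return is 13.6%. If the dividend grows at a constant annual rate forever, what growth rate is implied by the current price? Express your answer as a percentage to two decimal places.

P = D₀(1+g)/(r−g) ⇒ P(r−g) = D₀(1+g) ⇒ g(P+D₀) = P·r − D₀
g = (P·r − D₀)/(P + D₀) = (26.18×0.136 − 1.95) / (26.18 + 1.95) = 0.057251

5.73%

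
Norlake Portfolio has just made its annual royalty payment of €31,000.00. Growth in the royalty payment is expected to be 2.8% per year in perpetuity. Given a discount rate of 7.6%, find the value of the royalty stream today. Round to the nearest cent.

€663916.67

D₁ = D₀ × (1 + g) = €31,000.00 × 1.028 = €31,868.0000
Growing perpetuity: P = D₁ / (r − g) = €31,868.0000 / (0.076 − 0.028) = €663,916.67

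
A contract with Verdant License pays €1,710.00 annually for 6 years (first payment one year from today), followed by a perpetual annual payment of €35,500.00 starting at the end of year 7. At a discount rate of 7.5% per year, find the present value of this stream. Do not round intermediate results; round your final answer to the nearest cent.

€314728.26

PV of 6-year annuity: €1,710.00 × [1 − (1+0.075)^−6] / 0.075 = 8026.47738
Perpetuity value at year 6: €35,500.00 / 0.075 = 473333.33333
PV of perpetuity: 473333.33333 / (1+0.075)^6 = 306701.78541
Total PV = 8026.47738 + 306701.78541 = 314728.26279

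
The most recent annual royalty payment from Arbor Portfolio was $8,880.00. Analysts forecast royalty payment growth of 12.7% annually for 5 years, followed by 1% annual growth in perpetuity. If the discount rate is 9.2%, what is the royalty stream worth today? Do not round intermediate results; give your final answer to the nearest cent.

D_1 = 10007.76000
D_2 = 11278.74552
D_3 = 12711.14620
D_4 = 14325.46177
D_5 = 16144.79541
Terminal value at year 5: TV = D_5×(1+g_2)/(r−g_2) = 16306.24337/0.082 = 198856.62643
P_0 = D_1/(1+r)^1 + D_2/(1+r)^2 + D_3/(1+r)^3 + D_4/(1+r)^4 + D_5/(1+r)^5 + TV/(1+r)^5
    = 9164.61538 + 9458.35306 + 9761.50540 + 10074.37416 + 10397.27077 + 128063.94484 = 176920.06361

$176920.06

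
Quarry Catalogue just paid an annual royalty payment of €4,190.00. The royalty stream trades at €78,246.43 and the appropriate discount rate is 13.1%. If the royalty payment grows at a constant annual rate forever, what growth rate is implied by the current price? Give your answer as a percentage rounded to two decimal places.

P = D₀(1+g)/(r−g) ⇒ P(r−g) = D₀(1+g) ⇒ g(P+D₀) = P·r − D₀
g = (P·r − D₀)/(P + D₀) = (€78,246.43×0.131 − €4,190.00) / (€78,246.43 + €4,190.00) = 0.073515

7.35%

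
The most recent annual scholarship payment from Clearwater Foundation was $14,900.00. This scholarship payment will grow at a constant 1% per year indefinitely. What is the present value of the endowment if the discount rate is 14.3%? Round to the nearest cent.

$113150.38

D₁ = D₀ × (1 + g) = $14,900.00 × 1.01 = $15,049.0000
Growing perpetuity: P = D₁ / (r − g) = $15,049.0000 / (0.143 − 0.01) = $113,150.38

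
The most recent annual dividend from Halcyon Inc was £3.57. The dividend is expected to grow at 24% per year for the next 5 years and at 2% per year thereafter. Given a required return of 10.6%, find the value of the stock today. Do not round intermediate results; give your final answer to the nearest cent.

D_1 = 4.42680
D_2 = 5.48923
D_3 = 6.80665
D_4 = 8.44024
D_5 = 10.46590
Terminal value at year 5: TV = D_5×(1+g_2)/(r−g_2) = 10.67522/0.086 = 124.13046
P_0 = D_1/(1+r)^1 + D_2/(1+r)^2 + D_3/(1+r)^3 + D_4/(1+r)^4 + D_5/(1+r)^5 + TV/(1+r)^5
    = 4.00253 + 4.48747 + 5.03116 + 5.64072 + 6.32413 + 75.00716 = 100.49317

£100.49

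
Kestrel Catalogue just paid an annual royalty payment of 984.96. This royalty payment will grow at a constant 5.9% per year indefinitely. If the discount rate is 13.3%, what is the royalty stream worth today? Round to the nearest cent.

D₁ = D₀ × (1 + g) = 984.96 × 1.059 = 1,043.0726
Growing perpetuity: P = D₁ / (r − g) = 1,043.0726 / (0.133 − 0.059) = 14,095.58

14095.58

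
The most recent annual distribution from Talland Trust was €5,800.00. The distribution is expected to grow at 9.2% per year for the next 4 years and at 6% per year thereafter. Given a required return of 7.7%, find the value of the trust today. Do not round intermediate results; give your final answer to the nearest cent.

€406238.49

D_1 = 6333.60000
D_2 = 6916.29120
D_3 = 7552.58999
D_4 = 8247.42827
Terminal value at year 4: TV = D_4×(1+g_2)/(r−g_2) = 8742.27397/0.017 = 514251.40975
P_0 = D_1/(1+r)^1 + D_2/(1+r)^2 + D_3/(1+r)^3 + D_4/(1+r)^4 + TV/(1+r)^4
    = 5880.77994 + 5962.68496 + 6045.73071 + 6129.93309 + 382219.35716 = 406238.48586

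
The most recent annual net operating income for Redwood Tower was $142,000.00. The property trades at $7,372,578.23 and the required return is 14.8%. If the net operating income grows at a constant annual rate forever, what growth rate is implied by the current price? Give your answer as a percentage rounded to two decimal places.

12.63%

P = D₀(1+g)/(r−g) ⇒ P(r−g) = D₀(1+g) ⇒ g(P+D₀) = P·r − D₀
g = (P·r − D₀)/(P + D₀) = ($7,372,578.23×0.148 − $142,000.00) / ($7,372,578.23 + $142,000.00) = 0.126307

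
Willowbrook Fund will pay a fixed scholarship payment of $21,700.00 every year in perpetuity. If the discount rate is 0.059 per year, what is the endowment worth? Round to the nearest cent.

Level perpetuity: PV = C / r = $21,700.00 / 0.059 = $367,796.61

$367796.61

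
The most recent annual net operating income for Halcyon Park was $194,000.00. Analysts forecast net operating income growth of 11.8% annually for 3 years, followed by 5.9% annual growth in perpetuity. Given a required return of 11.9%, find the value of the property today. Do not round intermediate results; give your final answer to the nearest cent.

$3995888.71

D_1 = 216892.00000
D_2 = 242485.25600
D_3 = 271098.51621
Terminal value at year 3: TV = D_3×(1+g_2)/(r−g_2) = 287093.32866/0.06 = 4784888.81107
P_0 = D_1/(1+r)^1 + D_2/(1+r)^2 + D_3/(1+r)^3 + TV/(1+r)^3
    = 193826.63092 + 193653.41677 + 193480.35742 + 3414928.30845 = 3995888.71357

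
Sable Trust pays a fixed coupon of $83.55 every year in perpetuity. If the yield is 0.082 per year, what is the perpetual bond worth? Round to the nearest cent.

$1018.90

Level perpetuity: PV = C / r = $83.55 / 0.082 = $1,018.90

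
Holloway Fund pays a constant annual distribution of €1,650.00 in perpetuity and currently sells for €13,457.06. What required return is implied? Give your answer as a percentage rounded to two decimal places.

P = C/r ⇒ r = C/P = €1,650.00/€13,457.06 = 0.122612

12.26%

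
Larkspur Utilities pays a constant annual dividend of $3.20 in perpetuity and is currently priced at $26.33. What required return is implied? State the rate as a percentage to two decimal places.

12.15%

P = C/r ⇒ r = C/P = $3.20/$26.33 = 0.121534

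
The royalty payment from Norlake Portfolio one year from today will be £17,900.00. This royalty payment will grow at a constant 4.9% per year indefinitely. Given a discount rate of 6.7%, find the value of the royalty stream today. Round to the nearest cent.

Growing perpetuity: P = D₁ / (r − g) = £17,900.0000 / (0.067 − 0.049) = £994,444.44

£994444.44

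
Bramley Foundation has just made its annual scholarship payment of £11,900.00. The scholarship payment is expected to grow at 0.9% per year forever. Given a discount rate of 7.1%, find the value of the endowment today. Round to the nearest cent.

D₁ = D₀ × (1 + g) = £11,900.00 × 1.009 = £12,007.1000
Growing perpetuity: P = D₁ / (r − g) = £12,007.1000 / (0.071 − 0.009) = £193,662.90

£193662.90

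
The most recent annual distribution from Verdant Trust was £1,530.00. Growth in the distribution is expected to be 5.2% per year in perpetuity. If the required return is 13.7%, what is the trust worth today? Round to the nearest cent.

D₁ = D₀ × (1 + g) = £1,530.00 × 1.052 = £1,609.5600
Growing perpetuity: P = D₁ / (r − g) = £1,609.5600 / (0.137 − 0.052) = £18,936.00

£18936.00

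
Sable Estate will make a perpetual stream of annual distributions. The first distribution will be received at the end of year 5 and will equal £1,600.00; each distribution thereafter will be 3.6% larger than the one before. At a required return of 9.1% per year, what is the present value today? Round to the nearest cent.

£20533.28

Value at end of year 4: C₁ / (r − g) = £1,600.00 / (0.091 − 0.036) = £29,090.9091
Discount to today: PV = £29,090.9091 / (1 + 0.091)^4 = £29,090.9091 / 1.416769 = £20,533.28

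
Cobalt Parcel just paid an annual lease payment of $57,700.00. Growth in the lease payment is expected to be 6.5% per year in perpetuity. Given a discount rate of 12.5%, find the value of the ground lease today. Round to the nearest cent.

$1024175.00

D₁ = D₀ × (1 + g) = $57,700.00 × 1.065 = $61,450.5000
Growing perpetuity: P = D₁ / (r − g) = $61,450.5000 / (0.125 − 0.065) = $1,024,175.00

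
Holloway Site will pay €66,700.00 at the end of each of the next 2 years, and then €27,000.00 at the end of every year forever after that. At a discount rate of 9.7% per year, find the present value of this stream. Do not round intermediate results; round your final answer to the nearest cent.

€347529.74

PV of 2-year annuity: €66,700.00 × [1 − (1+0.097)^−2] / 0.097 = 116228.06544
Perpetuity value at year 2: €27,000.00 / 0.097 = 278350.51546
PV of perpetuity: 278350.51546 / (1+0.097)^2 = 231301.67338
Total PV = 116228.06544 + 231301.67338 = 347529.73882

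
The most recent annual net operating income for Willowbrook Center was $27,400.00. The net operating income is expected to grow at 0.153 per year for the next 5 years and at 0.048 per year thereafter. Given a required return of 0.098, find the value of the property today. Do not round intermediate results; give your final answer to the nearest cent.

$892306.67

D_1 = 31592.20000
D_2 = 36425.80660
D_3 = 41998.95501
D_4 = 48424.79513
D_5 = 55833.78878
Terminal value at year 5: TV = D_5×(1+g_2)/(r−g_2) = 58513.81064/0.05 = 1170276.21284
P_0 = D_1/(1+r)^1 + D_2/(1+r)^2 + D_3/(1+r)^3 + D_4/(1+r)^4 + D_5/(1+r)^5 + TV/(1+r)^5
    = 28772.49545 + 30213.74066 + 31727.17940 + 33316.42792 + 34985.28360 + 733291.54418 = 892306.67121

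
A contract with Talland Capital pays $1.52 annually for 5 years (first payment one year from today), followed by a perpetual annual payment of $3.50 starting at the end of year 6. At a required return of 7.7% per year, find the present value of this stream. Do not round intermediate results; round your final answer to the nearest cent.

PV of 5-year annuity: $1.52 × [1 − (1+0.077)^−5] / 0.077 = 6.11721
Perpetuity value at year 5: $3.50 / 0.077 = 45.45455
PV of perpetuity: 45.45455 / (1+0.077)^5 = 31.36886
Total PV = 6.11721 + 31.36886 = 37.48607

$37.49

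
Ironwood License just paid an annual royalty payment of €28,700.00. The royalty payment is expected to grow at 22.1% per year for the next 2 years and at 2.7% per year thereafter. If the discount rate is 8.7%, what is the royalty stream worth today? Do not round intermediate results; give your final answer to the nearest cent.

D_1 = 35042.70000
D_2 = 42787.13670
Terminal value at year 2: TV = D_2×(1+g_2)/(r−g_2) = 43942.38939/0.06 = 732373.15652
P_0 = D_1/(1+r)^1 + D_2/(1+r)^2 + TV/(1+r)^2
    = 32237.99448 + 36212.13547 + 619831.05220 = 688281.18215

€688281.18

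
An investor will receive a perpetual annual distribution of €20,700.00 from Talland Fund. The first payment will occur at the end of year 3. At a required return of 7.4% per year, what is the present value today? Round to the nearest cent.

€242510.23

Value at end of year 2: C / r = €20,700.00 / 0.074 = €279,729.7297
Discount to today: PV = €279,729.7297 / (1 + 0.074)^2 = €279,729.7297 / 1.153476 = €242,510.23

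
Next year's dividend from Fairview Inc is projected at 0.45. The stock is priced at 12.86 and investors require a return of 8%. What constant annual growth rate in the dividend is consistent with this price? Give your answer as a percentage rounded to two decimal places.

4.50%

P = D₁/(r−g) ⇒ g = r − D₁/P = 0.08 − 0.45/12.86 = 0.045008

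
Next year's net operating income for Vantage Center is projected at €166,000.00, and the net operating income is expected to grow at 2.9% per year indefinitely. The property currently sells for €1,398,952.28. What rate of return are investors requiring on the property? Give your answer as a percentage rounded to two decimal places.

14.77%

P = D₁/(r − g) ⇒ r = D₁/P + g = €166,000.0000/€1,398,952.28 + 0.029 = 0.118660 + 0.029 = 0.147660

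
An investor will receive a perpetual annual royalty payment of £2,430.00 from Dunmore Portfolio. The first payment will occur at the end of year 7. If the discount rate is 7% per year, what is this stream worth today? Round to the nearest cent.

Value at end of year 6: C / r = £2,430.00 / 0.07 = £34,714.2857
Discount to today: PV = £34,714.2857 / (1 + 0.07)^6 = £34,714.2857 / 1.500730 = £23,131.59

£23131.59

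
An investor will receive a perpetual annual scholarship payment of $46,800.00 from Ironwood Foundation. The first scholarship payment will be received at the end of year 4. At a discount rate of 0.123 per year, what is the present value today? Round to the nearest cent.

Value at end of year 3: C / r = $46,800.00 / 0.123 = $380,487.8049
Discount to today: PV = $380,487.8049 / (1 + 0.123)^3 = $380,487.8049 / 1.416248 = $268,659.05

$268659.05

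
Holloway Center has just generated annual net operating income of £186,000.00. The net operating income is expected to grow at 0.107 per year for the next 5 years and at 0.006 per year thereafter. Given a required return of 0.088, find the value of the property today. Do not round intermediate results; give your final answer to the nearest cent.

D_1 = 205902.00000
D_2 = 227933.51400
D_3 = 252322.40000
D_4 = 279320.89680
D_5 = 309208.23276
Terminal value at year 5: TV = D_5×(1+g_2)/(r−g_2) = 311063.48215/0.082 = 3793457.09941
P_0 = D_1/(1+r)^1 + D_2/(1+r)^2 + D_3/(1+r)^3 + D_4/(1+r)^4 + D_5/(1+r)^5 + TV/(1+r)^5
    = 189248.16176 + 192553.04694 + 195915.64611 + 199336.96713 + 202818.03549 + 2488231.02081 = 3468102.87825

£3468102.88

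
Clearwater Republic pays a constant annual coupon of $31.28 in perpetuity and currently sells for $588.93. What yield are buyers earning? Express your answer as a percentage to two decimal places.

P = C/r ⇒ r = C/P = $31.28/$588.93 = 0.053113

5.31%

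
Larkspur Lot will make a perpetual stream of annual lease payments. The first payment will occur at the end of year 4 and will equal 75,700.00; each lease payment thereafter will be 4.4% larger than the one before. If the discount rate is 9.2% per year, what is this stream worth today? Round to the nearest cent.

Value at end of year 3: C₁ / (r − g) = 75,700.00 / (0.092 − 0.044) = 1,577,083.3333
Discount to today: PV = 1,577,083.3333 / (1 + 0.092)^3 = 1,577,083.3333 / 1.302171 = 1,211,118.75

1211118.75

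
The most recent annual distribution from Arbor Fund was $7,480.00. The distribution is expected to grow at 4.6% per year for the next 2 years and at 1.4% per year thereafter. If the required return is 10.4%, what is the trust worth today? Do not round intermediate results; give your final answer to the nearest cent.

$89454.05

D_1 = 7824.08000
D_2 = 8183.98768
Terminal value at year 2: TV = D_2×(1+g_2)/(r−g_2) = 8298.56351/0.09 = 92206.26119
P_0 = D_1/(1+r)^1 + D_2/(1+r)^2 + TV/(1+r)^2
    = 7087.02899 + 6714.70319 + 75652.32258 = 89454.05475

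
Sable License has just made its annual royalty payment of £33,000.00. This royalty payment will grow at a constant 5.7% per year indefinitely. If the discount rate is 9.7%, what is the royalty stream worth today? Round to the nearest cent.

£872025.00

D₁ = D₀ × (1 + g) = £33,000.00 × 1.057 = £34,881.0000
Growing perpetuity: P = D₁ / (r − g) = £34,881.0000 / (0.097 − 0.057) = £872,025.00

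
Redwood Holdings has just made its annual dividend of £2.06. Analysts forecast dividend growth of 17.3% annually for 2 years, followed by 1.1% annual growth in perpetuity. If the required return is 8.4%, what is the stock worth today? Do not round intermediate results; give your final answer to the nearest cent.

D_1 = 2.41638
D_2 = 2.83441
Terminal value at year 2: TV = D_2×(1+g_2)/(r−g_2) = 2.86559/0.073 = 39.25469
P_0 = D_1/(1+r)^1 + D_2/(1+r)^2 + TV/(1+r)^2
    = 2.22913 + 2.41215 + 33.40665 = 38.04794

£38.05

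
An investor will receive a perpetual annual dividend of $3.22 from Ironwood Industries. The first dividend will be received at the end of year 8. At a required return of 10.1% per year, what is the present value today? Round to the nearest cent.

Value at end of year 7: C / r = $3.22 / 0.101 = $31.8812
Discount to today: PV = $31.8812 / (1 + 0.101)^7 = $31.8812 / 1.961152 = $16.26

$16.26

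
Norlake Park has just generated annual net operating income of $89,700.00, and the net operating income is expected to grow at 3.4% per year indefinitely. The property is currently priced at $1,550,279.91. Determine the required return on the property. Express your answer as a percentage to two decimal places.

9.38%

D₁ = $89,700.00 × 1.034 = $92,749.8000
P = D₁/(r − g) ⇒ r = D₁/P + g = $92,749.8000/$1,550,279.91 + 0.034 = 0.059828 + 0.034 = 0.093828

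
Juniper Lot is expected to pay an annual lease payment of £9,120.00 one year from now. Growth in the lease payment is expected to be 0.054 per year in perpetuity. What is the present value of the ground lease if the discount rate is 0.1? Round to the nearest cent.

Growing perpetuity: P = D₁ / (r − g) = £9,120.0000 / (0.1 − 0.054) = £198,260.87

£198260.87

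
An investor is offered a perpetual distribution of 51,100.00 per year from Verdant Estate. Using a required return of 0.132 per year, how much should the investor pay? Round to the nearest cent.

Level perpetuity: PV = C / r = 51,100.00 / 0.132 = 387,121.21

387121.21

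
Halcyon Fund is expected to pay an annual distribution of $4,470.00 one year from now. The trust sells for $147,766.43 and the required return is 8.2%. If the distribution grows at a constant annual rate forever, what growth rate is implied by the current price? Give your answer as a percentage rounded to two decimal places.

5.17%

P = D₁/(r−g) ⇒ g = r − D₁/P = 0.082 − $4,470.00/$147,766.43 = 0.051750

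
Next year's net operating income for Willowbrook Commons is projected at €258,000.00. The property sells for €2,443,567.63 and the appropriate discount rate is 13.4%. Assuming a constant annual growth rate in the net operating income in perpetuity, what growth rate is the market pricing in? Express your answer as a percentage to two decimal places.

P = D₁/(r−g) ⇒ g = r − D₁/P = 0.134 − €258,000.00/€2,443,567.63 = 0.028417

2.84%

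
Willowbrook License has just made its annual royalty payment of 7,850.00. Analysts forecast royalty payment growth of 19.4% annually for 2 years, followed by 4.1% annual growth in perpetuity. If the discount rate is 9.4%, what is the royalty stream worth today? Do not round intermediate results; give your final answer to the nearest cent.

D_1 = 9372.90000
D_2 = 11191.24260
Terminal value at year 2: TV = D_2×(1+g_2)/(r−g_2) = 11650.08355/0.053 = 219812.89711
P_0 = D_1/(1+r)^1 + D_2/(1+r)^2 + TV/(1+r)^2
    = 8567.55027 + 9350.69015 + 183661.66885 = 201579.90928

201579.91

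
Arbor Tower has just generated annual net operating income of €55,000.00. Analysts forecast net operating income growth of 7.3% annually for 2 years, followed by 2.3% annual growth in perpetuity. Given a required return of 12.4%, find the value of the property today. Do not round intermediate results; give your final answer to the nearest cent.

D_1 = 59015.00000
D_2 = 63323.09500
Terminal value at year 2: TV = D_2×(1+g_2)/(r−g_2) = 64779.52619/0.101 = 641381.44738
P_0 = D_1/(1+r)^1 + D_2/(1+r)^2 + TV/(1+r)^2
    = 52504.44840 + 50122.12912 + 507672.65436 = 610299.23188

€610299.23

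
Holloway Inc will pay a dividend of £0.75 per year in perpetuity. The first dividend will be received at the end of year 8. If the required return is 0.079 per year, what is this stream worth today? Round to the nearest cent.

£5.58

Value at end of year 7: C / r = £0.75 / 0.079 = £9.4937
Discount to today: PV = £9.4937 / (1 + 0.079)^7 = £9.4937 / 1.702747 = £5.58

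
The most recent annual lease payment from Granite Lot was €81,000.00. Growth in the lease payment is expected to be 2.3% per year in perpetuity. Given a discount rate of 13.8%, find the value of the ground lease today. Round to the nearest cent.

D₁ = D₀ × (1 + g) = €81,000.00 × 1.023 = €82,863.0000
Growing perpetuity: P = D₁ / (r − g) = €82,863.0000 / (0.138 − 0.023) = €720,547.83

€720547.83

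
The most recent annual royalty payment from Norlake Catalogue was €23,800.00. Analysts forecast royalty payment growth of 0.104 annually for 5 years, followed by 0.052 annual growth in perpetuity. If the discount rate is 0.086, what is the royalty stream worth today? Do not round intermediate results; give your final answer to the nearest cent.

€924533.98

D_1 = 26275.20000
D_2 = 29007.82080
D_3 = 32024.63416
D_4 = 35355.19612
D_5 = 39032.13651
Terminal value at year 5: TV = D_5×(1+g_2)/(r−g_2) = 41061.80761/0.034 = 1207700.22385
P_0 = D_1/(1+r)^1 + D_2/(1+r)^2 + D_3/(1+r)^3 + D_4/(1+r)^4 + D_5/(1+r)^5 + TV/(1+r)^5
    = 24194.47514 + 24595.48854 + 25003.14857 + 25417.56540 + 25838.85101 + 799484.44892 = 924533.97757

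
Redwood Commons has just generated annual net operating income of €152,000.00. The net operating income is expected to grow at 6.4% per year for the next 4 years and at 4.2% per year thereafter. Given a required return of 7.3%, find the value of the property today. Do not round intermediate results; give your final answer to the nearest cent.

€5535246.72

D_1 = 161728.00000
D_2 = 172078.59200
D_3 = 183091.62189
D_4 = 194809.48569
Terminal value at year 4: TV = D_4×(1+g_2)/(r−g_2) = 202991.48409/0.031 = 6548112.38993
P_0 = D_1/(1+r)^1 + D_2/(1+r)^2 + D_3/(1+r)^3 + D_4/(1+r)^4 + TV/(1+r)^4
    = 150725.06990 + 149460.83352 + 148207.20118 + 146964.08393 + 4939889.53086 = 5535246.71940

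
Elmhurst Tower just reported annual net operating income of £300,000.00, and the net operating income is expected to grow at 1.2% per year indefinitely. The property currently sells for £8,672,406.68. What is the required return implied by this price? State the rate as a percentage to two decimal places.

4.70%

D₁ = £300,000.00 × 1.012 = £303,600.0000
P = D₁/(r − g) ⇒ r = D₁/P + g = £303,600.0000/£8,672,406.68 + 0.012 = 0.035008 + 0.012 = 0.047008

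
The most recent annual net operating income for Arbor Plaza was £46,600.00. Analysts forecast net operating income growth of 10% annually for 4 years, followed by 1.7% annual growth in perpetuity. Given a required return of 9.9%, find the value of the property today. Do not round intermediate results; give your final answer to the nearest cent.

D_1 = 51260.00000
D_2 = 56386.00000
D_3 = 62024.60000
D_4 = 68227.06000
Terminal value at year 4: TV = D_4×(1+g_2)/(r−g_2) = 69386.92002/0.082 = 846181.95146
P_0 = D_1/(1+r)^1 + D_2/(1+r)^2 + D_3/(1+r)^3 + D_4/(1+r)^4 + TV/(1+r)^4
    = 46642.40218 + 46684.84295 + 46727.32233 + 46769.84037 + 580060.09338 = 766884.50122

£766884.50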